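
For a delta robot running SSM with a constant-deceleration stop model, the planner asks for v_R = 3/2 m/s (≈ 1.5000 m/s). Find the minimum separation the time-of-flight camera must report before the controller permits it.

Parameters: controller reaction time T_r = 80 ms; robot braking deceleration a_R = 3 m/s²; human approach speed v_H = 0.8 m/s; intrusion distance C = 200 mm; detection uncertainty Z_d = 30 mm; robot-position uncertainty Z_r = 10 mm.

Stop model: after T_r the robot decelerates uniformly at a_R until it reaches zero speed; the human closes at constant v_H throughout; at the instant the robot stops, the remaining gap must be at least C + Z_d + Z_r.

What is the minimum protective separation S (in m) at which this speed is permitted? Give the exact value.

S_min = 1199/1000 m = 1.1990 m

T_s = v_R/a_R = (3/2)/3 = 0.5000 s
robot in T_r: 1.5000·0.0800 = 0.1200 m
robot under decel: 1.5000²/(2·3.0000) = 0.3750 m
human closes 0.8000·0.5800 = 0.4640 m
residual clearance needed = 0.2000+0.0300+0.0100 = 0.2400 m
S_min ≈ 0.1200+0.3750+0.4640+0.2400  ⇒  S_min = 1199/1000 m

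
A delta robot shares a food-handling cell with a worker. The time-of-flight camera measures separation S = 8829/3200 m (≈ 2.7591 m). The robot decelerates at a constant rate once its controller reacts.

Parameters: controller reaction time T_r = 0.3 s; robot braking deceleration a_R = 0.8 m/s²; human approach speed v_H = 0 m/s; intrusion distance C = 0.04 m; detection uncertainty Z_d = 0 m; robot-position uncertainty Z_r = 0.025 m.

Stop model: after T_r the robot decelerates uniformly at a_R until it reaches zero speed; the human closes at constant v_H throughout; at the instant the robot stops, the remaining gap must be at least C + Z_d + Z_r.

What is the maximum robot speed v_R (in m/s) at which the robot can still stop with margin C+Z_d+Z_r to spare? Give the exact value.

v_R_max = 37/20 m/s = 1.8500 m/s

quadratic (5/8)·v² + (3/10)·v + (-8621/3200) = 0
  disc = (3/10)² − 4·(5/8)·(-8621/3200) = 43681/6400 ; √disc = 209/80
  v_R = (−(3/10) + 209/80) / (2·(5/8)) = 37/20 m/s
check:
stop time T_s = (37/20)/(4/5) = 2.3125 s
robot covers v_R·T_r = 1.8500·0.3000 = 0.5550 m before braking
robot under decel: 1.8500²/(2·0.8000) = 2.1391 m
person approaches 0.0000·(0.3000+2.3125) = 0.0000 m
margins: 0.0400+0.0000+0.0250 = 0.0650 m
sum ≈ 0.5550+2.1391+0.0000+0.0650 ≈ 2.7591 m = S ✓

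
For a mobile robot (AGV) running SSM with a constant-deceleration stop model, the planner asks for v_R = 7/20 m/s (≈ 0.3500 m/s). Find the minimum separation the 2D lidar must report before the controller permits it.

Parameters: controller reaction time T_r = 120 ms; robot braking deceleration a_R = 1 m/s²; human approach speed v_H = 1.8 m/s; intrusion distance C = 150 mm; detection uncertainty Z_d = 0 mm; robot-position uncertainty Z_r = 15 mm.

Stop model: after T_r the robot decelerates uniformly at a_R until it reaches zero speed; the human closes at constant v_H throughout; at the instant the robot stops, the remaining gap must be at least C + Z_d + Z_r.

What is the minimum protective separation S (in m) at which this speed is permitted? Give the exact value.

braking lasts T_s = (7/20)/1 = 0.3500 s
robot in T_r: 0.3500·0.1200 = 0.0420 m
robot covers 0.3500·0.3500 − ½·1.0000·0.3500² = 0.0612 m while stopping
person approaches 1.8000·(0.1200+0.3500) = 0.8460 m
residual clearance needed = 0.1500+0.0000+0.0150 = 0.1650 m
S_min ≈ 0.0420+0.0612+0.8460+0.1650  ⇒  S_min = 4457/4000 m

S_min = 4457/4000 m = 1.1142 m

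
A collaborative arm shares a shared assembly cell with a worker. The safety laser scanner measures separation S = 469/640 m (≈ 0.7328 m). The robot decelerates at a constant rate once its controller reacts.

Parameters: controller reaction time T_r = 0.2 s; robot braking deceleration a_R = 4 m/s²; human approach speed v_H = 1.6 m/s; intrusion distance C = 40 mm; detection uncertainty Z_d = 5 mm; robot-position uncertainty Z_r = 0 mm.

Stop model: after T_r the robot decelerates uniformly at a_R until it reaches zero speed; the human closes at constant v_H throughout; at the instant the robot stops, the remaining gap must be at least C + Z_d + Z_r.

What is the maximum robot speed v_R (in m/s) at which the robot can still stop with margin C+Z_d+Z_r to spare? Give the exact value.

at the boundary: (1/8)·v² + (3/5)·v + (-1177/3200) = 0
  disc = (3/5)² − 4·(1/8)·(-1177/3200) = 3481/6400 ; √disc = 59/80
  v_R = (−(3/5) + 59/80) / (2·(1/8)) = 11/20 m/s
check:
T_s = v_R/a_R = (11/20)/4 = 0.1375 s
reaction-phase robot travel = 0.5500·0.2000 = 0.1100 m
robot covers 0.5500·0.1375 − ½·4.0000·0.1375² = 0.0378 m while stopping
human over T_r+T_s: 1.6000·(0.2000+0.1375) = 0.5400 m
residual clearance needed = 0.0400+0.0050+0.0000 = 0.0450 m
sum ≈ 0.1100+0.0378+0.5400+0.0450 ≈ 0.7328 m = S ✓

v_R_max = 11/20 m/s = 0.5500 m/s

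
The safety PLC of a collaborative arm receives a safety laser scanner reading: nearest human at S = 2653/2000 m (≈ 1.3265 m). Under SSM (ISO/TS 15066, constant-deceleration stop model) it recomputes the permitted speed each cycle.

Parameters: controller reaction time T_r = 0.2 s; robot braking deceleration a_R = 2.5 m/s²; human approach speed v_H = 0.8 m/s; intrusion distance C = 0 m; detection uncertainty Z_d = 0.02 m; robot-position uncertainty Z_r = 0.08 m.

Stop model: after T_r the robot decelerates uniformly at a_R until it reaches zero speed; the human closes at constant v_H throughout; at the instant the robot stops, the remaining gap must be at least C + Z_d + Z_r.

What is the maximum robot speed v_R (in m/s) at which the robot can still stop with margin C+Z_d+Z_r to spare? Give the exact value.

quadratic (1/5)·v² + (13/25)·v + (-2133/2000) = 0
  disc = (13/25)² − 4·(1/5)·(-2133/2000) = 2809/2500 ; √disc = 53/50
  v_R = (−(13/25) + 53/50) / (2·(1/5)) = 27/20 m/s
check:
T_s = v_R/a_R = (27/20)/(5/2) = 0.5400 s
robot covers v_R·T_r = 1.3500·0.2000 = 0.2700 m before braking
robot under decel: 1.3500²/(2·2.5000) = 0.3645 m
person approaches 0.8000·(0.2000+0.5400) = 0.5920 m
margins: 0.0000+0.0200+0.0800 = 0.1000 m
sum ≈ 0.2700+0.3645+0.5920+0.1000 ≈ 1.3265 m = S ✓

v_R_max = 27/20 m/s = 1.3500 m/s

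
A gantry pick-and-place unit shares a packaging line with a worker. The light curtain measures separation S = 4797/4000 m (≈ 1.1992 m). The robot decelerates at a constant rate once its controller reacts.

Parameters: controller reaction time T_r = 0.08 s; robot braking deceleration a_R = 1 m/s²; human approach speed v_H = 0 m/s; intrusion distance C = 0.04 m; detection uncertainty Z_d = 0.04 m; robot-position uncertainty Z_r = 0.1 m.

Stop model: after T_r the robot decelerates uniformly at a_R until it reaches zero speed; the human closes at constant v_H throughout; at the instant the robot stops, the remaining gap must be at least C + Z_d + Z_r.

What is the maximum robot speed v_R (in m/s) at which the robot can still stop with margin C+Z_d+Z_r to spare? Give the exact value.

v_R_max = 27/20 m/s = 1.3500 m/s

collect terms ⇒ (1/2)·v_R² + (2/25)·v_R + (-4077/4000) = 0
  disc = (2/25)² − 4·(1/2)·(-4077/4000) = 20449/10000 ; √disc = 143/100
  v_R = (−(2/25) + 143/100) / (2·(1/2)) = 27/20 m/s
check:
T_s = v_R/a_R = (27/20)/1 = 1.3500 s
robot in T_r: 1.3500·0.0800 = 0.1080 m
robot covers 1.3500·1.3500 − ½·1.0000·1.3500² = 0.9113 m while stopping
human closes 0.0000·1.4300 = 0.0000 m
residual clearance needed = 0.0400+0.0400+0.1000 = 0.1800 m
sum ≈ 0.1080+0.9113+0.0000+0.1800 ≈ 1.1992 m = S ✓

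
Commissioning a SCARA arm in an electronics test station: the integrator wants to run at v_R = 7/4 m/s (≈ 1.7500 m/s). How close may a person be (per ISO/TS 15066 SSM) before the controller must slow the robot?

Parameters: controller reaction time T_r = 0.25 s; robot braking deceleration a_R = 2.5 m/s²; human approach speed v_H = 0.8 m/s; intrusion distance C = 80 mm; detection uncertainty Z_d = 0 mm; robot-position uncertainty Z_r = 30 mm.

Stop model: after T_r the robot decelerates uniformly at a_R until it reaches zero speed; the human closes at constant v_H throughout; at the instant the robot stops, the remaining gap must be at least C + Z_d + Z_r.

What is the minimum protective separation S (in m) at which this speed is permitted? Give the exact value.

braking lasts T_s = (7/4)/(5/2) = 0.7000 s
robot covers v_R·T_r = 1.7500·0.2500 = 0.4375 m before braking
robot covers 1.7500·0.7000 − ½·2.5000·0.7000² = 0.6125 m while stopping
human closes 0.8000·0.9500 = 0.7600 m
C+Z_d+Z_r = 0.0800+0.0000+0.0300 = 0.1100 m
S_min ≈ 0.4375+0.6125+0.7600+0.1100  ⇒  S_min = 48/25 m

S_min = 48/25 m = 1.9200 m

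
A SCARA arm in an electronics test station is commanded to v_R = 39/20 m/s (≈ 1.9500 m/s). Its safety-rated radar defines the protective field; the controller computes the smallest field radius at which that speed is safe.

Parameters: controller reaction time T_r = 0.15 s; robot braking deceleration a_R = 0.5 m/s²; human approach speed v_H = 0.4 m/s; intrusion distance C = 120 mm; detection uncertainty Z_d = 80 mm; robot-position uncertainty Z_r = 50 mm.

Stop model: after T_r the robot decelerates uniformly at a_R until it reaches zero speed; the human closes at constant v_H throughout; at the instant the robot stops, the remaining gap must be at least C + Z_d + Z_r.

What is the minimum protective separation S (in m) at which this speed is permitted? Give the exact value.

S_min = 1193/200 m = 5.9650 m

braking lasts T_s = (39/20)/(1/2) = 3.9000 s
robot covers v_R·T_r = 1.9500·0.1500 = 0.2925 m before braking
robot under decel: 1.9500²/(2·0.5000) = 3.8025 m
person approaches 0.4000·(0.1500+3.9000) = 1.6200 m
margins: 0.1200+0.0800+0.0500 = 0.2500 m
S_min ≈ 0.2925+3.8025+1.6200+0.2500  ⇒  S_min = 1193/200 m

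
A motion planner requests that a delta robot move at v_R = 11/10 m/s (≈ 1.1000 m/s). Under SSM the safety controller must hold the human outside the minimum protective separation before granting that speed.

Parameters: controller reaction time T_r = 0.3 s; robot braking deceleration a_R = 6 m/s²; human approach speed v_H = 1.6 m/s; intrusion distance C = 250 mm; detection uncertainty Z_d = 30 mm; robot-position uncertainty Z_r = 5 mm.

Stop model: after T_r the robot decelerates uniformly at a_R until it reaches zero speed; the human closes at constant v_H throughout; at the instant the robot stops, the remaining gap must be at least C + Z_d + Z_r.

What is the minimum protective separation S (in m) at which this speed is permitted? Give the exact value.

T_s = v_R/a_R = (11/10)/6 = 0.1833 s
robot in T_r: 1.1000·0.3000 = 0.3300 m
braking distance = 1.1000²/(2·6.0000) = 0.1008 m
human over T_r+T_s: 1.6000·(0.3000+0.1833) = 0.7733 m
margins: 0.2500+0.0300+0.0050 = 0.2850 m
S_min ≈ 0.3300+0.1008+0.7733+0.2850  ⇒  S_min = 1787/1200 m

S_min = 1787/1200 m = 1.4892 m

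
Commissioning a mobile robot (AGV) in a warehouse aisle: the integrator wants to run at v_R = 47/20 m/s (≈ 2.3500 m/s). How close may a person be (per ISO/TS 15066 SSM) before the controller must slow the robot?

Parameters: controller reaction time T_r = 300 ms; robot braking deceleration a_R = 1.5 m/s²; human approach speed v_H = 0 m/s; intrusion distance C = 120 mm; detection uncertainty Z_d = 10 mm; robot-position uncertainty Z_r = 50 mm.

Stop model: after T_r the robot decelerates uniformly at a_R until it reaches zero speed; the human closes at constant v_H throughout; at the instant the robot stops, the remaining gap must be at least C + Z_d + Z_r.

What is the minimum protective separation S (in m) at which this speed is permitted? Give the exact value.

S_min = 3271/1200 m = 2.7258 m

stop time T_s = (47/20)/(3/2) = 1.5667 s
robot in T_r: 2.3500·0.3000 = 0.7050 m
robot under decel: 2.3500²/(2·1.5000) = 1.8408 m
human over T_r+T_s: 0.0000·(0.3000+1.5667) = 0.0000 m
residual clearance needed = 0.1200+0.0100+0.0500 = 0.1800 m
S_min ≈ 0.7050+1.8408+0.0000+0.1800  ⇒  S_min = 3271/1200 m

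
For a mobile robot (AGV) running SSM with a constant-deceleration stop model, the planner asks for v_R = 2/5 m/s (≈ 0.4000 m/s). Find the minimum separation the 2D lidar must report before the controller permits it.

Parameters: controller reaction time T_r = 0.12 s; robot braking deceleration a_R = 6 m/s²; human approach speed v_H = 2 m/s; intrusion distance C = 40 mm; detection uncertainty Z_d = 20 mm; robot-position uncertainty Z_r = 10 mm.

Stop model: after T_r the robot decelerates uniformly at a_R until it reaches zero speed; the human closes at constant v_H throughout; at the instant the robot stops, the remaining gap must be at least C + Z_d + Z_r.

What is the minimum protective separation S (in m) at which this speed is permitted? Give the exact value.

T_s = v_R/a_R = (2/5)/6 = 0.0667 s
robot covers v_R·T_r = 0.4000·0.1200 = 0.0480 m before braking
robot under decel: 0.4000²/(2·6.0000) = 0.0133 m
human closes 2.0000·0.1867 = 0.3733 m
margins: 0.0400+0.0200+0.0100 = 0.0700 m
S_min ≈ 0.0480+0.0133+0.3733+0.0700  ⇒  S_min = 757/1500 m

S_min = 757/1500 m = 0.5047 m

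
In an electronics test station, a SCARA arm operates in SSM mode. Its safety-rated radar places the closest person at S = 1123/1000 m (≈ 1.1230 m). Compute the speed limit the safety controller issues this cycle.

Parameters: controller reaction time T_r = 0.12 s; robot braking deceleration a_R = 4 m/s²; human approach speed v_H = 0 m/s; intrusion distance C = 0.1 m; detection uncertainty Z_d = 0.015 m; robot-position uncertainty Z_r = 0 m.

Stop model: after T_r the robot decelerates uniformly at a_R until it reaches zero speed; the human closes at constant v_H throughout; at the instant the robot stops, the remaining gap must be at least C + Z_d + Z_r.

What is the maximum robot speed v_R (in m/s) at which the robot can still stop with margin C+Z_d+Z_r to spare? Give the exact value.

collect terms ⇒ (1/8)·v_R² + (3/25)·v_R + (-126/125) = 0
  disc = (3/25)² − 4·(1/8)·(-126/125) = 324/625 ; √disc = 18/25
  v_R = (−(3/25) + 18/25) / (2·(1/8)) = 12/5 m/s
check:
braking lasts T_s = (12/5)/4 = 0.6000 s
robot covers v_R·T_r = 2.4000·0.1200 = 0.2880 m before braking
robot under decel: 2.4000²/(2·4.0000) = 0.7200 m
human closes 0.0000·0.7200 = 0.0000 m
residual clearance needed = 0.1000+0.0150+0.0000 = 0.1150 m
sum ≈ 0.2880+0.7200+0.0000+0.1150 ≈ 1.1230 m = S ✓

v_R_max = 12/5 m/s = 2.4000 m/s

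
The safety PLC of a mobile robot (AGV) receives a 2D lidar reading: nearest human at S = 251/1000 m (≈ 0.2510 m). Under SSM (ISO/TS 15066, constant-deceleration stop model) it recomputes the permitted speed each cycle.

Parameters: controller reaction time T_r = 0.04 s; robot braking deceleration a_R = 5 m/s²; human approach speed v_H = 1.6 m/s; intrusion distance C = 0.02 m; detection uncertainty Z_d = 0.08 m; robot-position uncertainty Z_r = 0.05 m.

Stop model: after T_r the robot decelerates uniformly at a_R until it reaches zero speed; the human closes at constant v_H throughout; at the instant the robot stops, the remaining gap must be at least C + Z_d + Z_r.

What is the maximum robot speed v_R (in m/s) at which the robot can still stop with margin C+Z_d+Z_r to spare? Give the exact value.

collect terms ⇒ (1/10)·v_R² + (9/25)·v_R + (-37/1000) = 0
  disc = (9/25)² − 4·(1/10)·(-37/1000) = 361/2500 ; √disc = 19/50
  v_R = (−(9/25) + 19/50) / (2·(1/10)) = 1/10 m/s
check:
braking lasts T_s = (1/10)/5 = 0.0200 s
robot covers v_R·T_r = 0.1000·0.0400 = 0.0040 m before braking
robot under decel: 0.1000²/(2·5.0000) = 0.0010 m
human closes 1.6000·0.0600 = 0.0960 m
margins: 0.0200+0.0800+0.0500 = 0.1500 m
sum ≈ 0.0040+0.0010+0.0960+0.1500 ≈ 0.2510 m = S ✓

v_R_max = 1/10 m/s = 0.1000 m/s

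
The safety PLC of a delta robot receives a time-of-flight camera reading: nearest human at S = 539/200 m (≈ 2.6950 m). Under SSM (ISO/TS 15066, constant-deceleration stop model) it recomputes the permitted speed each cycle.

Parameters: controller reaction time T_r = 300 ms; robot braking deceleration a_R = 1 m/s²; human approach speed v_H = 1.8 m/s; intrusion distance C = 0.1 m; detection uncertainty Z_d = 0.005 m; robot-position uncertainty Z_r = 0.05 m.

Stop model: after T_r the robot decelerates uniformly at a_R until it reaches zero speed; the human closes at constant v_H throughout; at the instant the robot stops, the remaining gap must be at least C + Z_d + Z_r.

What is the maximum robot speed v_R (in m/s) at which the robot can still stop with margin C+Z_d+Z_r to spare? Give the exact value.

quadratic (1/2)·v² + (21/10)·v + (-2) = 0
  disc = (21/10)² − 4·(1/2)·(-2) = 841/100 ; √disc = 29/10
  v_R = (−(21/10) + 29/10) / (2·(1/2)) = 4/5 m/s
check:
stop time T_s = (4/5)/1 = 0.8000 s
reaction-phase robot travel = 0.8000·0.3000 = 0.2400 m
robot under decel: 0.8000²/(2·1.0000) = 0.3200 m
person approaches 1.8000·(0.3000+0.8000) = 1.9800 m
margins: 0.1000+0.0050+0.0500 = 0.1550 m
sum ≈ 0.2400+0.3200+1.9800+0.1550 ≈ 2.6950 m = S ✓

v_R_max = 4/5 m/s = 0.8000 m/s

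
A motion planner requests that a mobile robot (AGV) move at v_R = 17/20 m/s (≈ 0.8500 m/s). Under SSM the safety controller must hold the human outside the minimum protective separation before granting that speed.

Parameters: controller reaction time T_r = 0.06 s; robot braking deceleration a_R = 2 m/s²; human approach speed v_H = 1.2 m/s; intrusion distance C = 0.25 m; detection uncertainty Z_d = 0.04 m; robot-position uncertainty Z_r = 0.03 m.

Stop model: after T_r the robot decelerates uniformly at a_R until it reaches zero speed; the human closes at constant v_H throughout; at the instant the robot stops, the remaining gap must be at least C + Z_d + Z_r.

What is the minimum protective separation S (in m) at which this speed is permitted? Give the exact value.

S_min = 9069/8000 m = 1.1336 m

braking lasts T_s = (17/20)/2 = 0.4250 s
reaction-phase robot travel = 0.8500·0.0600 = 0.0510 m
robot under decel: 0.8500²/(2·2.0000) = 0.1806 m
person approaches 1.2000·(0.0600+0.4250) = 0.5820 m
C+Z_d+Z_r = 0.2500+0.0400+0.0300 = 0.3200 m
S_min ≈ 0.0510+0.1806+0.5820+0.3200  ⇒  S_min = 9069/8000 m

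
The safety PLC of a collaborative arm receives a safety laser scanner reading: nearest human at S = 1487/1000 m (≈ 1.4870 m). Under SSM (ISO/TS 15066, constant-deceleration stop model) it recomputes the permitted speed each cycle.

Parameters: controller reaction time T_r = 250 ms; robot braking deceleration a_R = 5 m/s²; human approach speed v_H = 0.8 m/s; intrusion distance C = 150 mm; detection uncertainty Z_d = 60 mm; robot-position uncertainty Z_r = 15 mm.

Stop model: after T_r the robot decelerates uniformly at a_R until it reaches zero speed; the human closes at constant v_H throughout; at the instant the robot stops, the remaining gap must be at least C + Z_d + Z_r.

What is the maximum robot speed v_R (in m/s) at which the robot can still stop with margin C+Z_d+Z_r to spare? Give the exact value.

v_R_max = 9/5 m/s = 1.8000 m/s

collect terms ⇒ (1/10)·v_R² + (41/100)·v_R + (-531/500) = 0
  disc = (41/100)² − 4·(1/10)·(-531/500) = 5929/10000 ; √disc = 77/100
  v_R = (−(41/100) + 77/100) / (2·(1/10)) = 9/5 m/s
check:
stop time T_s = (9/5)/5 = 0.3600 s
robot covers v_R·T_r = 1.8000·0.2500 = 0.4500 m before braking
braking distance = 1.8000²/(2·5.0000) = 0.3240 m
human over T_r+T_s: 0.8000·(0.2500+0.3600) = 0.4880 m
residual clearance needed = 0.1500+0.0600+0.0150 = 0.2250 m
sum ≈ 0.4500+0.3240+0.4880+0.2250 ≈ 1.4870 m = S ✓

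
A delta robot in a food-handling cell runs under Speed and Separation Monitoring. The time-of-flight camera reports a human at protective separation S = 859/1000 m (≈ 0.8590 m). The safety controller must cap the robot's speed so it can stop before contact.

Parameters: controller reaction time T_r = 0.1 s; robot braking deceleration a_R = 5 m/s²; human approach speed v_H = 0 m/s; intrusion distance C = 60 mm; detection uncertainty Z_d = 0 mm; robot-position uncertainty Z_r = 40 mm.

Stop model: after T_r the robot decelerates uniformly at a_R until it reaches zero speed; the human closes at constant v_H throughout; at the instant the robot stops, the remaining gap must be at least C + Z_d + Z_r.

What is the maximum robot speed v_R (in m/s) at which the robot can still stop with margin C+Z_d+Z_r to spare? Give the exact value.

at the boundary: (1/10)·v² + (1/10)·v + (-759/1000) = 0
  disc = (1/10)² − 4·(1/10)·(-759/1000) = 196/625 ; √disc = 14/25
  v_R = (−(1/10) + 14/25) / (2·(1/10)) = 23/10 m/s
check:
stop time T_s = (23/10)/5 = 0.4600 s
robot in T_r: 2.3000·0.1000 = 0.2300 m
robot under decel: 2.3000²/(2·5.0000) = 0.5290 m
human closes 0.0000·0.5600 = 0.0000 m
C+Z_d+Z_r = 0.0600+0.0000+0.0400 = 0.1000 m
sum ≈ 0.2300+0.5290+0.0000+0.1000 ≈ 0.8590 m = S ✓

v_R_max = 23/10 m/s = 2.3000 m/s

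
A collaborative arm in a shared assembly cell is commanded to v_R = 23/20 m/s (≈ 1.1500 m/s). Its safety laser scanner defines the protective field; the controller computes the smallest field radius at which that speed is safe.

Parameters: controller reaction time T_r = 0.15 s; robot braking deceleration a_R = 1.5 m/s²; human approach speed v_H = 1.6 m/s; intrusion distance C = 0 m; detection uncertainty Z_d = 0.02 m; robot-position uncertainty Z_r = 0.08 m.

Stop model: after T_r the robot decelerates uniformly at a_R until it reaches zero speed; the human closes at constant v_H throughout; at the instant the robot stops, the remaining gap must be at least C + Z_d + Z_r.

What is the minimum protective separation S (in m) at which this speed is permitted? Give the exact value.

T_s = v_R/a_R = (23/20)/(3/2) = 0.7667 s
reaction-phase robot travel = 1.1500·0.1500 = 0.1725 m
robot under decel: 1.1500²/(2·1.5000) = 0.4408 m
person approaches 1.6000·(0.1500+0.7667) = 1.4667 m
C+Z_d+Z_r = 0.0000+0.0200+0.0800 = 0.1000 m
S_min ≈ 0.1725+0.4408+1.4667+0.1000  ⇒  S_min = 109/50 m

S_min = 109/50 m = 2.1800 m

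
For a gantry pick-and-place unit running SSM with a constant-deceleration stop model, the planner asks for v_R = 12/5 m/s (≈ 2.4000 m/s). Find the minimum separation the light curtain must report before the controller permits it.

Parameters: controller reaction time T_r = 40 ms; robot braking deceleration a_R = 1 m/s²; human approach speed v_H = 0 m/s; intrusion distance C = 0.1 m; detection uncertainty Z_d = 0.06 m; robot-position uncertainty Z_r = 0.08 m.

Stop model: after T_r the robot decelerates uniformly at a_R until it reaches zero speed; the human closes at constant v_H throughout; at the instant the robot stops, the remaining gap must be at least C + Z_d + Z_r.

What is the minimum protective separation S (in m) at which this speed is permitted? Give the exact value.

T_s = v_R/a_R = (12/5)/1 = 2.4000 s
robot in T_r: 2.4000·0.0400 = 0.0960 m
robot under decel: 2.4000²/(2·1.0000) = 2.8800 m
human over T_r+T_s: 0.0000·(0.0400+2.4000) = 0.0000 m
C+Z_d+Z_r = 0.1000+0.0600+0.0800 = 0.2400 m
S_min ≈ 0.0960+2.8800+0.0000+0.2400  ⇒  S_min = 402/125 m

S_min = 402/125 m = 3.2160 m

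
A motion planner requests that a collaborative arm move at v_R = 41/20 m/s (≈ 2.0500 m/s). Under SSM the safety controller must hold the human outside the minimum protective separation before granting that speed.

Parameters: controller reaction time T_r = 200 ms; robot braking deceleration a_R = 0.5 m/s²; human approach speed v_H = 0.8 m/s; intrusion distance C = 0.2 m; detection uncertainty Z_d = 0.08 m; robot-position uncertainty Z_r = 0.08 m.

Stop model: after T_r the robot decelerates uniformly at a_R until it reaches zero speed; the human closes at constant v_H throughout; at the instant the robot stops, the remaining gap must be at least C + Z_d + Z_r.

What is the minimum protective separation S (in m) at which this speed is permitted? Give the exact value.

S_min = 673/80 m = 8.4125 m

braking lasts T_s = (41/20)/(1/2) = 4.1000 s
robot in T_r: 2.0500·0.2000 = 0.4100 m
robot covers 2.0500·4.1000 − ½·0.5000·4.1000² = 4.2025 m while stopping
person approaches 0.8000·(0.2000+4.1000) = 3.4400 m
residual clearance needed = 0.2000+0.0800+0.0800 = 0.3600 m
S_min ≈ 0.4100+4.2025+3.4400+0.3600  ⇒  S_min = 673/80 m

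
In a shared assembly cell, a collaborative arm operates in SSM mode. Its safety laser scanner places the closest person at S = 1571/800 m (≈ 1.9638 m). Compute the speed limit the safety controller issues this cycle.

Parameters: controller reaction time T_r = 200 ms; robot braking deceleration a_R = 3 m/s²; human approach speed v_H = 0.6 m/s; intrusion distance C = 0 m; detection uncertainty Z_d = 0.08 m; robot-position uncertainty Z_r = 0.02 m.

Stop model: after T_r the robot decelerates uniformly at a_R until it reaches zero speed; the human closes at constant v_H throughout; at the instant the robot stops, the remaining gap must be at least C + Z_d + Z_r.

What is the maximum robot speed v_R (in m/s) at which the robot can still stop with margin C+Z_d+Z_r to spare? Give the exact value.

at the boundary: (1/6)·v² + (2/5)·v + (-279/160) = 0
  disc = (2/5)² − 4·(1/6)·(-279/160) = 529/400 ; √disc = 23/20
  v_R = (−(2/5) + 23/20) / (2·(1/6)) = 9/4 m/s
check:
braking lasts T_s = (9/4)/3 = 0.7500 s
reaction-phase robot travel = 2.2500·0.2000 = 0.4500 m
robot under decel: 2.2500²/(2·3.0000) = 0.8438 m
human closes 0.6000·0.9500 = 0.5700 m
margins: 0.0000+0.0800+0.0200 = 0.1000 m
sum ≈ 0.4500+0.8438+0.5700+0.1000 ≈ 1.9638 m = S ✓

v_R_max = 9/4 m/s = 2.2500 m/s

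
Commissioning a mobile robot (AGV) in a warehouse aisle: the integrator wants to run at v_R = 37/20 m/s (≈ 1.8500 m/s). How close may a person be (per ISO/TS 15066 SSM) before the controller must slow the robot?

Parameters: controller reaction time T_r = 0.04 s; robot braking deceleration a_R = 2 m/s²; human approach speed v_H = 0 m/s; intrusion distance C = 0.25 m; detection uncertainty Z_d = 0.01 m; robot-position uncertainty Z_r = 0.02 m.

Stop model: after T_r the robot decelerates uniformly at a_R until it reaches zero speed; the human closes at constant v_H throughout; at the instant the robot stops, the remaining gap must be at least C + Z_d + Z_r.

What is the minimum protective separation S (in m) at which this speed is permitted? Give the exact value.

S_min = 9677/8000 m = 1.2096 m

braking lasts T_s = (37/20)/2 = 0.9250 s
reaction-phase robot travel = 1.8500·0.0400 = 0.0740 m
robot covers 1.8500·0.9250 − ½·2.0000·0.9250² = 0.8556 m while stopping
person approaches 0.0000·(0.0400+0.9250) = 0.0000 m
margins: 0.2500+0.0100+0.0200 = 0.2800 m
S_min ≈ 0.0740+0.8556+0.0000+0.2800  ⇒  S_min = 9677/8000 m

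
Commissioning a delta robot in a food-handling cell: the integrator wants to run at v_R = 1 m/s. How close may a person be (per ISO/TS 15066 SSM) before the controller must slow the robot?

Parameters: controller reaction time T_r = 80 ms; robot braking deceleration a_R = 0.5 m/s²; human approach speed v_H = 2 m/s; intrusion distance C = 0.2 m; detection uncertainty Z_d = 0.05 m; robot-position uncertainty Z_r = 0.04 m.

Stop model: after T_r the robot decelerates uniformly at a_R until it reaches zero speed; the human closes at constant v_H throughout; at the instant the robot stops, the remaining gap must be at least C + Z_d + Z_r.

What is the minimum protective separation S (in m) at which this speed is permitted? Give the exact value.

S_min = 553/100 m = 5.5300 m

T_s = v_R/a_R = 1/(1/2) = 2.0000 s
robot covers v_R·T_r = 1.0000·0.0800 = 0.0800 m before braking
robot covers 1.0000·2.0000 − ½·0.5000·2.0000² = 1.0000 m while stopping
person approaches 2.0000·(0.0800+2.0000) = 4.1600 m
residual clearance needed = 0.2000+0.0500+0.0400 = 0.2900 m
S_min ≈ 0.0800+1.0000+4.1600+0.2900  ⇒  S_min = 553/100 m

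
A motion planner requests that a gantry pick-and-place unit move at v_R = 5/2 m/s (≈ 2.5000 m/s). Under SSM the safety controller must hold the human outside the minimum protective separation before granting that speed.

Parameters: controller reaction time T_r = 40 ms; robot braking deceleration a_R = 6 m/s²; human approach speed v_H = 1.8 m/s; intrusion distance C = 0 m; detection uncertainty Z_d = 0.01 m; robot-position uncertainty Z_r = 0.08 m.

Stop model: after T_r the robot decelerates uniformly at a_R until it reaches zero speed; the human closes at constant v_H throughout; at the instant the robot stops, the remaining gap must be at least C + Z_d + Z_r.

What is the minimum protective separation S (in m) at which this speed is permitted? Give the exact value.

braking lasts T_s = (5/2)/6 = 0.4167 s
reaction-phase robot travel = 2.5000·0.0400 = 0.1000 m
robot under decel: 2.5000²/(2·6.0000) = 0.5208 m
human over T_r+T_s: 1.8000·(0.0400+0.4167) = 0.8220 m
margins: 0.0000+0.0100+0.0800 = 0.0900 m
S_min ≈ 0.1000+0.5208+0.8220+0.0900  ⇒  S_min = 9197/6000 m

S_min = 9197/6000 m = 1.5328 m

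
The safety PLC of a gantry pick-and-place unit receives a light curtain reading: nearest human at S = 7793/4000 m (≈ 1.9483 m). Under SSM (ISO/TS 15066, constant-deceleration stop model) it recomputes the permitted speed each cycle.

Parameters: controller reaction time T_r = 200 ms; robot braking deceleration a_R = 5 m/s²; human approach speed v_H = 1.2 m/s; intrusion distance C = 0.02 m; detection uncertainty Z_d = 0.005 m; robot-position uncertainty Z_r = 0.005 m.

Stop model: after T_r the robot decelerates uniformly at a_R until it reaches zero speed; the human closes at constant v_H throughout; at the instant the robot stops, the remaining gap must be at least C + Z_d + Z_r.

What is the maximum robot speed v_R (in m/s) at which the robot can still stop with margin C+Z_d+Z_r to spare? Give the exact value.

v_R_max = 49/20 m/s = 2.4500 m/s

at the boundary: (1/10)·v² + (11/25)·v + (-6713/4000) = 0
  disc = (11/25)² − 4·(1/10)·(-6713/4000) = 8649/10000 ; √disc = 93/100
  v_R = (−(11/25) + 93/100) / (2·(1/10)) = 49/20 m/s
check:
braking lasts T_s = (49/20)/5 = 0.4900 s
robot covers v_R·T_r = 2.4500·0.2000 = 0.4900 m before braking
robot covers 2.4500·0.4900 − ½·5.0000·0.4900² = 0.6002 m while stopping
human closes 1.2000·0.6900 = 0.8280 m
C+Z_d+Z_r = 0.0200+0.0050+0.0050 = 0.0300 m
sum ≈ 0.4900+0.6002+0.8280+0.0300 ≈ 1.9483 m = S ✓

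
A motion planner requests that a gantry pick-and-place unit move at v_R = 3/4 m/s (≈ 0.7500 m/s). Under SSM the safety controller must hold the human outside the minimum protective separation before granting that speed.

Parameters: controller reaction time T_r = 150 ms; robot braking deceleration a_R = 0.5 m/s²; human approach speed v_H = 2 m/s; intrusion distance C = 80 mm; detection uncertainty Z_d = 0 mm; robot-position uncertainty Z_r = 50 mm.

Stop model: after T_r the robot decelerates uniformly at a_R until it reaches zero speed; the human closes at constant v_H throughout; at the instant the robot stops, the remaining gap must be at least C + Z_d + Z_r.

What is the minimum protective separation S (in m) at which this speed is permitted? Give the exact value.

T_s = v_R/a_R = (3/4)/(1/2) = 1.5000 s
robot covers v_R·T_r = 0.7500·0.1500 = 0.1125 m before braking
robot under decel: 0.7500²/(2·0.5000) = 0.5625 m
human closes 2.0000·1.6500 = 3.3000 m
margins: 0.0800+0.0000+0.0500 = 0.1300 m
S_min ≈ 0.1125+0.5625+3.3000+0.1300  ⇒  S_min = 821/200 m

S_min = 821/200 m = 4.1050 m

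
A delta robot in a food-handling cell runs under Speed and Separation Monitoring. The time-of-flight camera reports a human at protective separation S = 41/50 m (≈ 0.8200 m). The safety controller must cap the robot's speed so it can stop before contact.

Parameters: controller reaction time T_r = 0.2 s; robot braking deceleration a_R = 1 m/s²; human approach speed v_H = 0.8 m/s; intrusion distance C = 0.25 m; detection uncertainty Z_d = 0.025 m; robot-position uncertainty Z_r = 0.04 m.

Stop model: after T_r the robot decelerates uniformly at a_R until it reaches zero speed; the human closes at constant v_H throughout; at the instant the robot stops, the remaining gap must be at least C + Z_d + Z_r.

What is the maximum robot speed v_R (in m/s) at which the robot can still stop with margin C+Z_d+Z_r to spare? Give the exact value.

collect terms ⇒ (1/2)·v_R² + (1)·v_R + (-69/200) = 0
  disc = (1)² − 4·(1/2)·(-69/200) = 169/100 ; √disc = 13/10
  v_R = (−(1) + 13/10) / (2·(1/2)) = 3/10 m/s
check:
T_s = v_R/a_R = (3/10)/1 = 0.3000 s
reaction-phase robot travel = 0.3000·0.2000 = 0.0600 m
braking distance = 0.3000²/(2·1.0000) = 0.0450 m
person approaches 0.8000·(0.2000+0.3000) = 0.4000 m
residual clearance needed = 0.2500+0.0250+0.0400 = 0.3150 m
sum ≈ 0.0600+0.0450+0.4000+0.3150 ≈ 0.8200 m = S ✓

v_R_max = 3/10 m/s = 0.3000 m/s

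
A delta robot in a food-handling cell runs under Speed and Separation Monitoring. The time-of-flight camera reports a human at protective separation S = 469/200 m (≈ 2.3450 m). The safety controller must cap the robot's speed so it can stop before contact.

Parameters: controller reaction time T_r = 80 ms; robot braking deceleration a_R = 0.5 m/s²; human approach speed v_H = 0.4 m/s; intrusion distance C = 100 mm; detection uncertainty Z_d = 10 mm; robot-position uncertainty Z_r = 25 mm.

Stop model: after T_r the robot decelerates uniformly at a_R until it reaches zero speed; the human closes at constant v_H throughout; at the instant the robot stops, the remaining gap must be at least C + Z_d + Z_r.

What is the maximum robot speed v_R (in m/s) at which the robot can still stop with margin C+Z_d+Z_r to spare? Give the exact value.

v_R_max = 11/10 m/s = 1.1000 m/s

collect terms ⇒ (1)·v_R² + (22/25)·v_R + (-1089/500) = 0
  disc = (22/25)² − 4·(1)·(-1089/500) = 5929/625 ; √disc = 77/25
  v_R = (−(22/25) + 77/25) / (2·(1)) = 11/10 m/s
check:
stop time T_s = (11/10)/(1/2) = 2.2000 s
reaction-phase robot travel = 1.1000·0.0800 = 0.0880 m
robot under decel: 1.1000²/(2·0.5000) = 1.2100 m
human closes 0.4000·2.2800 = 0.9120 m
residual clearance needed = 0.1000+0.0100+0.0250 = 0.1350 m
sum ≈ 0.0880+1.2100+0.9120+0.1350 ≈ 2.3450 m = S ✓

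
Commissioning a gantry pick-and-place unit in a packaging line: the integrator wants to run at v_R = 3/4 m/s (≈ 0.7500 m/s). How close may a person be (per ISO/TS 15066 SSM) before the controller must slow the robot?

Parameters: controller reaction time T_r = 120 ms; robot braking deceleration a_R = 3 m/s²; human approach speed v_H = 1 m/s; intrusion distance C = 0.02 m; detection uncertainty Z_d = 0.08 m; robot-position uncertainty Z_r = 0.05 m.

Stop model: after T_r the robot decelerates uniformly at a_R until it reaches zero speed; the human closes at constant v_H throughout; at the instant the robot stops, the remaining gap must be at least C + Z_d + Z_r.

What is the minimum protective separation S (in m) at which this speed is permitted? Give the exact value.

S_min = 563/800 m = 0.7037 m

stop time T_s = (3/4)/3 = 0.2500 s
robot covers v_R·T_r = 0.7500·0.1200 = 0.0900 m before braking
braking distance = 0.7500²/(2·3.0000) = 0.0938 m
person approaches 1.0000·(0.1200+0.2500) = 0.3700 m
residual clearance needed = 0.0200+0.0800+0.0500 = 0.1500 m
S_min ≈ 0.0900+0.0938+0.3700+0.1500  ⇒  S_min = 563/800 m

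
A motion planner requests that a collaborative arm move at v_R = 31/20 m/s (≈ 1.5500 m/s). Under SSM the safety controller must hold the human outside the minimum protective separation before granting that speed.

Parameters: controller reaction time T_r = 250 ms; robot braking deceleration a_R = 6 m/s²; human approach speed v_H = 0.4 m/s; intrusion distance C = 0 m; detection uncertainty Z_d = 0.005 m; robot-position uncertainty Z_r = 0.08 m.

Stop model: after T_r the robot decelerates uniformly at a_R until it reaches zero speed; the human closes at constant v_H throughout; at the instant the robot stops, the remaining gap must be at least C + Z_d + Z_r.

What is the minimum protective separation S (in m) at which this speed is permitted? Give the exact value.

braking lasts T_s = (31/20)/6 = 0.2583 s
robot in T_r: 1.5500·0.2500 = 0.3875 m
braking distance = 1.5500²/(2·6.0000) = 0.2002 m
human closes 0.4000·0.5083 = 0.2033 m
residual clearance needed = 0.0000+0.0050+0.0800 = 0.0850 m
S_min ≈ 0.3875+0.2002+0.2033+0.0850  ⇒  S_min = 841/960 m

S_min = 841/960 m = 0.8760 m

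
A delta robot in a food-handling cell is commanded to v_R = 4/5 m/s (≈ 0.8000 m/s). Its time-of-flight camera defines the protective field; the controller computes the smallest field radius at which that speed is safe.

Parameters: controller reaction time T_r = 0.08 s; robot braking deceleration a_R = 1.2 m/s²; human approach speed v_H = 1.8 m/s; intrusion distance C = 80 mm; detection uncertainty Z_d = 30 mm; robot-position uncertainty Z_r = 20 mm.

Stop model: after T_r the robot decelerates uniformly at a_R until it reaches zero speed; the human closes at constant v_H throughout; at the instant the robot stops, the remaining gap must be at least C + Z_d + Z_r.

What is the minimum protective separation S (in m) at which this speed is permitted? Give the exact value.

S_min = 2707/1500 m = 1.8047 m

braking lasts T_s = (4/5)/(6/5) = 0.6667 s
reaction-phase robot travel = 0.8000·0.0800 = 0.0640 m
braking distance = 0.8000²/(2·1.2000) = 0.2667 m
human closes 1.8000·0.7467 = 1.3440 m
margins: 0.0800+0.0300+0.0200 = 0.1300 m
S_min ≈ 0.0640+0.2667+1.3440+0.1300  ⇒  S_min = 2707/1500 m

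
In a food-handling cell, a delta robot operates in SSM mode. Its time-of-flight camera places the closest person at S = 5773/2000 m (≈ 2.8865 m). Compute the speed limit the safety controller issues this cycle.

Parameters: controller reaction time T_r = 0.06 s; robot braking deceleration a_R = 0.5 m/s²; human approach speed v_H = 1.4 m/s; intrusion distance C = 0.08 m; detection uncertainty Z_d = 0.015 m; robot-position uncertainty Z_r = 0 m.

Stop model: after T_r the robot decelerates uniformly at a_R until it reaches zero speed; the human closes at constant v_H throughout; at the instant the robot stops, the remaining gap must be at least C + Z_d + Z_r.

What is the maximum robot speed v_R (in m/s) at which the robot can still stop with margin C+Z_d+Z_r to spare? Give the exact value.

v_R_max = 3/4 m/s = 0.7500 m/s

quadratic (1)·v² + (143/50)·v + (-1083/400) = 0
  disc = (143/50)² − 4·(1)·(-1083/400) = 11881/625 ; √disc = 109/25
  v_R = (−(143/50) + 109/25) / (2·(1)) = 3/4 m/s
check:
stop time T_s = (3/4)/(1/2) = 1.5000 s
reaction-phase robot travel = 0.7500·0.0600 = 0.0450 m
robot covers 0.7500·1.5000 − ½·0.5000·1.5000² = 0.5625 m while stopping
human closes 1.4000·1.5600 = 2.1840 m
C+Z_d+Z_r = 0.0800+0.0150+0.0000 = 0.0950 m
sum ≈ 0.0450+0.5625+2.1840+0.0950 ≈ 2.8865 m = S ✓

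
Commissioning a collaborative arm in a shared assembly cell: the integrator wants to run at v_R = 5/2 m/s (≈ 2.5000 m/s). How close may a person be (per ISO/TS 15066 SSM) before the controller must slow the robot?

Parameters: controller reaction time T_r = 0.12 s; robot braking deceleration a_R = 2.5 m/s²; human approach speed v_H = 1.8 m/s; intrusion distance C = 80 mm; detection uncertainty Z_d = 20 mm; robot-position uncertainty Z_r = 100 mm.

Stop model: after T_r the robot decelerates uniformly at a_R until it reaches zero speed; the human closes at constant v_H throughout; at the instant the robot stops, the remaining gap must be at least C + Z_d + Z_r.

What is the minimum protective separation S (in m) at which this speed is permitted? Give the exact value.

T_s = v_R/a_R = (5/2)/(5/2) = 1.0000 s
reaction-phase robot travel = 2.5000·0.1200 = 0.3000 m
braking distance = 2.5000²/(2·2.5000) = 1.2500 m
human closes 1.8000·1.1200 = 2.0160 m
margins: 0.0800+0.0200+0.1000 = 0.2000 m
S_min ≈ 0.3000+1.2500+2.0160+0.2000  ⇒  S_min = 1883/500 m

S_min = 1883/500 m = 3.7660 m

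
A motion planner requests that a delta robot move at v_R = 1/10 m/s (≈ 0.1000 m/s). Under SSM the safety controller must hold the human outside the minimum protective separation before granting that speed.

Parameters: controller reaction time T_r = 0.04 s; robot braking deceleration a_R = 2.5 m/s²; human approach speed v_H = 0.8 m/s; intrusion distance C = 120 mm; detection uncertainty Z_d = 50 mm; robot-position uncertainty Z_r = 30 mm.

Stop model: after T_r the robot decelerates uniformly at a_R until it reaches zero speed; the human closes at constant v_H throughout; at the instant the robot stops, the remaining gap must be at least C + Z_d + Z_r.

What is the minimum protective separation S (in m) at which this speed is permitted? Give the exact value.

S_min = 27/100 m = 0.2700 m

T_s = v_R/a_R = (1/10)/(5/2) = 0.0400 s
robot covers v_R·T_r = 0.1000·0.0400 = 0.0040 m before braking
robot under decel: 0.1000²/(2·2.5000) = 0.0020 m
person approaches 0.8000·(0.0400+0.0400) = 0.0640 m
C+Z_d+Z_r = 0.1200+0.0500+0.0300 = 0.2000 m
S_min ≈ 0.0040+0.0020+0.0640+0.2000  ⇒  S_min = 27/100 m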